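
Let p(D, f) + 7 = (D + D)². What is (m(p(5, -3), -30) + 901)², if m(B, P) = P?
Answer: 758641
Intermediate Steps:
p(D, f) = -7 + 4*D² (p(D, f) = -7 + (D + D)² = -7 + (2*D)² = -7 + 4*D²)
(m(p(5, -3), -30) + 901)² = (-30 + 901)² = 871² = 758641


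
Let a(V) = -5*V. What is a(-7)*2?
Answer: 70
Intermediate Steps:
a(-7)*2 = -5*(-7)*2 = 35*2 = 70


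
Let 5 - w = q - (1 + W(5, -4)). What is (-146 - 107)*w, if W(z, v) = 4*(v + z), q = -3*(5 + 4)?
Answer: -9361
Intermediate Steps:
q = -27 (q = -3*9 = -27)
W(z, v) = 4*v + 4*z
w = 37 (w = 5 - (-27 - (1 + (4*(-4) + 4*5))) = 5 - (-27 - (1 + (-16 + 20))) = 5 - (-27 - (1 + 4)) = 5 - (-27 - 1*5) = 5 - (-27 - 5) = 5 - 1*(-32) = 5 + 32 = 37)
(-146 - 107)*w = (-146 - 107)*37 = -253*37 = -9361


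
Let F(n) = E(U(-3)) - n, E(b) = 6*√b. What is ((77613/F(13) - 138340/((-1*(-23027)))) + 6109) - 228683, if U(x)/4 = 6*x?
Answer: -14174324431881/63577547 - 2794068*I*√2/2761 ≈ -2.2295e+5 - 1431.2*I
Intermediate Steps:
U(x) = 24*x (U(x) = 4*(6*x) = 24*x)
F(n) = -n + 36*I*√2 (F(n) = 6*√(24*(-3)) - n = 6*√(-72) - n = 6*(6*I*√2) - n = 36*I*√2 - n = -n + 36*I*√2)
((77613/F(13) - 138340/((-1*(-23027)))) + 6109) - 228683 = ((77613/(-1*13 + 36*I*√2) - 138340/((-1*(-23027)))) + 6109) - 228683 = ((77613/(-13 + 36*I*√2) - 138340/23027) + 6109) - 228683 = ((-138340/23027 + 77613/(-13 + 36*I*√2)) + 6109) - 228683 = (140533603/23027 + 77613/(-13 + 36*I*√2)) - 228683 = -5125349838/23027 + 77613/(-13 + 36*I*√2)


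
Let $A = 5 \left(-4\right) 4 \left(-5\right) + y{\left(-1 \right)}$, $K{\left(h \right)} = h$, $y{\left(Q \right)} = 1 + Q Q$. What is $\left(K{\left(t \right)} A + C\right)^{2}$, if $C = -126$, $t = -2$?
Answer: $864900$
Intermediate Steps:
$y{\left(Q \right)} = 1 + Q^{2}$
$A = 402$ ($A = 5 \left(-4\right) 4 \left(-5\right) + \left(1 + \left(-1\right)^{2}\right) = 5 \left(\left(-16\right) \left(-5\right)\right) + \left(1 + 1\right) = 5 \cdot 80 + 2 = 400 + 2 = 402$)
$\left(K{\left(t \right)} A + C\right)^{2} = \left(\left(-2\right) 402 - 126\right)^{2} = \left(-804 - 126\right)^{2} = \left(-930\right)^{2} = 864900$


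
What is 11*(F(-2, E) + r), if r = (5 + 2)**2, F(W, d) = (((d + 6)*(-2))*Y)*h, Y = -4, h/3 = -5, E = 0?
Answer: -7381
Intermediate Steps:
h = -15 (h = 3*(-5) = -15)
F(W, d) = -720 - 120*d (F(W, d) = (((d + 6)*(-2))*(-4))*(-15) = (((6 + d)*(-2))*(-4))*(-15) = ((-12 - 2*d)*(-4))*(-15) = (48 + 8*d)*(-15) = -720 - 120*d)
r = 49 (r = 7**2 = 49)
11*(F(-2, E) + r) = 11*((-720 - 120*0) + 49) = 11*((-720 + 0) + 49) = 11*(-720 + 49) = 11*(-671) = -7381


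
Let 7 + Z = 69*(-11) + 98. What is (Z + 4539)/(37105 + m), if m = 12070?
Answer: 553/7025 ≈ 0.078719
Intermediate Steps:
Z = -668 (Z = -7 + (69*(-11) + 98) = -7 + (-759 + 98) = -7 - 661 = -668)
(Z + 4539)/(37105 + m) = (-668 + 4539)/(37105 + 12070) = 3871/49175 = 3871*(1/49175) = 553/7025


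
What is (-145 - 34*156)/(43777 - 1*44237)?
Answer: 5449/460 ≈ 11.846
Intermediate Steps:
(-145 - 34*156)/(43777 - 1*44237) = (-145 - 5304)/(43777 - 44237) = -5449/(-460) = -5449*(-1/460) = 5449/460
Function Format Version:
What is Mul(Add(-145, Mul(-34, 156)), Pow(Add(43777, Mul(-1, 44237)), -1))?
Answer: Rational(5449, 460) ≈ 11.846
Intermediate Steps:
Mul(Add(-145, Mul(-34, 156)), Pow(Add(43777, Mul(-1, 44237)), -1)) = Mul(Add(-145, -5304), Pow(Add(43777, -44237), -1)) = Mul(-5449, Pow(-460, -1)) = Mul(-5449, Rational(-1, 460)) = Rational(5449, 460)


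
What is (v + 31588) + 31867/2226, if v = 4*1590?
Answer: 84504115/2226 ≈ 37962.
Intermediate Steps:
v = 6360
(v + 31588) + 31867/2226 = (6360 + 31588) + 31867/2226 = 37948 + 31867*(1/2226) = 37948 + 31867/2226 = 84504115/2226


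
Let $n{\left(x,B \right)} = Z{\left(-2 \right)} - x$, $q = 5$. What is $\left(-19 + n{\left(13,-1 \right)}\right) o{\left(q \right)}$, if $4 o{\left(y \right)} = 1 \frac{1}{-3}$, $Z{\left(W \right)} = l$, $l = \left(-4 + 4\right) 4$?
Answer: $\frac{8}{3} \approx 2.6667$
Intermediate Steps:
$l = 0$ ($l = 0 \cdot 4 = 0$)
$Z{\left(W \right)} = 0$
$n{\left(x,B \right)} = - x$ ($n{\left(x,B \right)} = 0 - x = - x$)
$o{\left(y \right)} = - \frac{1}{12}$ ($o{\left(y \right)} = \frac{1 \frac{1}{-3}}{4} = \frac{1 \left(- \frac{1}{3}\right)}{4} = \frac{1}{4} \left(- \frac{1}{3}\right) = - \frac{1}{12}$)
$\left(-19 + n{\left(13,-1 \right)}\right) o{\left(q \right)} = \left(-19 - 13\right) \left(- \frac{1}{12}\right) = \left(-32\right) \left(- \frac{1}{12}\right) = \frac{8}{3}$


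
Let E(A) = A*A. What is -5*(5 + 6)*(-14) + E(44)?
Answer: 2706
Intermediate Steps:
E(A) = A²
-5*(5 + 6)*(-14) + E(44) = -5*(5 + 6)*(-14) + 44² = -5*11*(-14) + 1936 = -55*(-14) + 1936 = 770 + 1936 = 2706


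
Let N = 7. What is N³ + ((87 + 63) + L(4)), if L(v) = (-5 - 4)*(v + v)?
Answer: 421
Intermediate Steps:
L(v) = -18*v
N³ + ((87 + 63) + L(4)) = 7³ + ((87 + 63) - 18*4) = 343 + (150 - 72) = 343 + 78 = 421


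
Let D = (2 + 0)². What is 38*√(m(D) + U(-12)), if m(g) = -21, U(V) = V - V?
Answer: 38*I*√21 ≈ 174.14*I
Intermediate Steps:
U(V) = 0
D = 4 (D = 2² = 4)
38*√(m(D) + U(-12)) = 38*√(-21 + 0) = 38*√(-21) = 38*(I*√21) = 38*I*√21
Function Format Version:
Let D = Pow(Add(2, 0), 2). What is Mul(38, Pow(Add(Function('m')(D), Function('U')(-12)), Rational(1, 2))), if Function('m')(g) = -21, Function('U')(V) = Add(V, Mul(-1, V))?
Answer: Mul(38, I, Pow(21, Rational(1, 2))) ≈ Mul(174.14, I)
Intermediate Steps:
Function('U')(V) = 0
D = 4 (D = Pow(2, 2) = 4)
Mul(38, Pow(Add(Function('m')(D), Function('U')(-12)), Rational(1, 2))) = Mul(38, Pow(Add(-21, 0), Rational(1, 2))) = Mul(38, Pow(-21, Rational(1, 2))) = Mul(38, Mul(I, Pow(21, Rational(1, 2)))) = Mul(38, I, Pow(21, Rational(1, 2)))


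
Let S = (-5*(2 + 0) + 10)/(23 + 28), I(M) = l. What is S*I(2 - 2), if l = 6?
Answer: 0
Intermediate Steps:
I(M) = 6
S = 0 (S = (-5*2 + 10)/51 = (-10 + 10)*(1/51) = 0*(1/51) = 0)
S*I(2 - 2) = 0*6 = 0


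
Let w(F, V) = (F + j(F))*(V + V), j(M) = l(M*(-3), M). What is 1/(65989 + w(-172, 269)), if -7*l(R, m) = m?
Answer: -7/93293 ≈ -7.5032e-5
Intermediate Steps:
l(R, m) = -m/7
j(M) = -M/7
w(F, V) = 12*F*V/7 (w(F, V) = (F - F/7)*(V + V) = (6*F/7)*(2*V) = 12*F*V/7)
1/(65989 + w(-172, 269)) = 1/(65989 + (12/7)*(-172)*269) = 1/(65989 - 555216/7) = 1/(-93293/7) = -7/93293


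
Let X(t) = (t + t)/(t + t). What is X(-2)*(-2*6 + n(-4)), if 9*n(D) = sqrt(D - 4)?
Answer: -12 + 2*I*sqrt(2)/9 ≈ -12.0 + 0.31427*I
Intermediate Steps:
n(D) = sqrt(-4 + D)/9 (n(D) = sqrt(D - 4)/9 = sqrt(-4 + D)/9)
X(t) = 1 (X(t) = (2*t)/((2*t)) = (2*t)*(1/(2*t)) = 1)
X(-2)*(-2*6 + n(-4)) = 1*(-2*6 + sqrt(-4 - 4)/9) = 1*(-12 + sqrt(-8)/9) = 1*(-12 + (2*I*sqrt(2))/9) = 1*(-12 + 2*I*sqrt(2)/9) = -12 + 2*I*sqrt(2)/9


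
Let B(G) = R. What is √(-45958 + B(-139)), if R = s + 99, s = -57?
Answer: 2*I*√11479 ≈ 214.28*I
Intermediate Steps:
R = 42 (R = -57 + 99 = 42)
B(G) = 42
√(-45958 + B(-139)) = √(-45958 + 42) = √(-45916) = 2*I*√11479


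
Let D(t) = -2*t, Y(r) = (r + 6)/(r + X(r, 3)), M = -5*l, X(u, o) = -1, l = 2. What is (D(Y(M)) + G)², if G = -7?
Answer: 7225/121 ≈ 59.711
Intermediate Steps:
M = -10 (M = -5*2 = -10)
Y(r) = (6 + r)/(-1 + r) (Y(r) = (r + 6)/(r - 1) = (6 + r)/(-1 + r))
(D(Y(M)) + G)² = (-2*(6 - 10)/(-1 - 10) - 7)² = (-2*(-4)/(-11) - 7)² = (-(-2)*(-4)/11 - 7)² = (-2*4/11 - 7)² = (-8/11 - 7)² = (-85/11)² = 7225/121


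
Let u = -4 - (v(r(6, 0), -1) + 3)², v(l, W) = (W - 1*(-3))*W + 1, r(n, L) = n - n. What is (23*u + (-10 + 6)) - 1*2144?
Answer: -2332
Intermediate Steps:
r(n, L) = 0
v(l, W) = 1 + W*(3 + W) (v(l, W) = (W + 3)*W + 1 = (3 + W)*W + 1 = W*(3 + W) + 1 = 1 + W*(3 + W))
u = -8 (u = -4 - ((1 + (-1)² + 3*(-1)) + 3)² = -4 - ((1 + 1 - 3) + 3)² = -4 - (-1 + 3)² = -4 - 1*2² = -4 - 1*4 = -4 - 4 = -8)
(23*u + (-10 + 6)) - 1*2144 = (23*(-8) + (-10 + 6)) - 1*2144 = (-184 - 4) - 2144 = -188 - 2144 = -2332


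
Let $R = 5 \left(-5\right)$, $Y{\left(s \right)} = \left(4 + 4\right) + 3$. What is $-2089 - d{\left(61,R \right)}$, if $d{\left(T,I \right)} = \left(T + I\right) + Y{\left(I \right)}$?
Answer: $-2136$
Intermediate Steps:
$Y{\left(s \right)} = 11$ ($Y{\left(s \right)} = 8 + 3 = 11$)
$R = -25$
$d{\left(T,I \right)} = 11 + I + T$ ($d{\left(T,I \right)} = \left(T + I\right) + 11 = \left(I + T\right) + 11 = 11 + I + T$)
$-2089 - d{\left(61,R \right)} = -2089 - \left(11 - 25 + 61\right) = -2089 - 47 = -2136$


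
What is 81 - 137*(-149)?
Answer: 20494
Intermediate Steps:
81 - 137*(-149) = 81 + 20413 = 20494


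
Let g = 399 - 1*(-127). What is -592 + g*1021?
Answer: 536454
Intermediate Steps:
g = 526 (g = 399 + 127 = 526)
-592 + g*1021 = -592 + 526*1021 = -592 + 537046 = 536454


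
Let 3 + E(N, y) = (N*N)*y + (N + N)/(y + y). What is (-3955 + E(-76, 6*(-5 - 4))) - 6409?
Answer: -8701279/27 ≈ -3.2227e+5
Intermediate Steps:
E(N, y) = -3 + N/y + y*N² (E(N, y) = -3 + ((N*N)*y + (N + N)/(y + y)) = -3 + (N²*y + (2*N)/((2*y))) = -3 + (y*N² + (2*N)*(1/(2*y))) = -3 + (y*N² + N/y) = -3 + (N/y + y*N²) = -3 + N/y + y*N²)
(-3955 + E(-76, 6*(-5 - 4))) - 6409 = (-3955 + (-3 - 76*1/(6*(-5 - 4)) + (6*(-5 - 4))*(-76)²)) - 6409 = (-3955 + (-3 - 76/(6*(-9)) + (6*(-9))*5776)) - 6409 = (-3955 + (-3 - 76/(-54) - 54*5776)) - 6409 = (-3955 + (-3 - 76*(-1/54) - 311904)) - 6409 = (-3955 + (-3 + 38/27 - 311904)) - 6409 = (-3955 - 8421451/27) - 6409 = -8528236/27 - 6409 = -8701279/27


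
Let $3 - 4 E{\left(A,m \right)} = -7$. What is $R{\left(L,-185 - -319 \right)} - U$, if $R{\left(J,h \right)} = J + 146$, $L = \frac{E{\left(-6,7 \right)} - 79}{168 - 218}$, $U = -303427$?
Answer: $\frac{30357453}{100} \approx 3.0357 \cdot 10^{5}$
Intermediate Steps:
$E{\left(A,m \right)} = \frac{5}{2}$ ($E{\left(A,m \right)} = \frac{3}{4} - - \frac{7}{4} = \frac{3}{4} + \frac{7}{4} = \frac{5}{2}$)
$L = \frac{153}{100}$ ($L = \frac{\frac{5}{2} - 79}{168 - 218} = - \frac{153}{2 \left(-50\right)} = \left(- \frac{153}{2}\right) \left(- \frac{1}{50}\right) = \frac{153}{100} \approx 1.53$)
$R{\left(J,h \right)} = 146 + J$
$R{\left(L,-185 - -319 \right)} - U = \left(146 + \frac{153}{100}\right) - -303427 = \frac{14753}{100} + 303427 = \frac{30357453}{100}$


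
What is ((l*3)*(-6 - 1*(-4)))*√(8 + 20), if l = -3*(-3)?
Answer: -108*√7 ≈ -285.74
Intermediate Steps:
l = 9
((l*3)*(-6 - 1*(-4)))*√(8 + 20) = ((9*3)*(-6 - 1*(-4)))*√(8 + 20) = (27*(-6 + 4))*√28 = (27*(-2))*(2*√7) = -108*√7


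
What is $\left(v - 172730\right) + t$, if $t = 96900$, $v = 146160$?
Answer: $70330$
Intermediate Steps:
$\left(v - 172730\right) + t = \left(146160 - 172730\right) + 96900 = -26570 + 96900 = 70330$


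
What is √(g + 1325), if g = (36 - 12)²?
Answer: √1901 ≈ 43.600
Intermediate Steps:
g = 576 (g = 24² = 576)
√(g + 1325) = √(576 + 1325) = √1901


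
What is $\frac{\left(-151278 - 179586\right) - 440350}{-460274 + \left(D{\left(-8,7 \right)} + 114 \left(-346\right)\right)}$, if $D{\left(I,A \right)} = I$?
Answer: $\frac{385607}{249863} \approx 1.5433$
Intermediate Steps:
$\frac{\left(-151278 - 179586\right) - 440350}{-460274 + \left(D{\left(-8,7 \right)} + 114 \left(-346\right)\right)} = \frac{\left(-151278 - 179586\right) - 440350}{-460274 + \left(-8 + 114 \left(-346\right)\right)} = \frac{\left(-151278 - 179586\right) - 440350}{-460274 - 39452} = \frac{-330864 - 440350}{-460274 - 39452} = - \frac{771214}{-499726} = \left(-771214\right) \left(- \frac{1}{499726}\right) = \frac{385607}{249863}$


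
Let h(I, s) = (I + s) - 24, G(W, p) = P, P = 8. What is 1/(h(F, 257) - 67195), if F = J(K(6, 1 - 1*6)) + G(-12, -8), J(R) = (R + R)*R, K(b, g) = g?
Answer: -1/66904 ≈ -1.4947e-5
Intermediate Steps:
G(W, p) = 8
J(R) = 2*R² (J(R) = (2*R)*R = 2*R²)
F = 58 (F = 2*(1 - 1*6)² + 8 = 2*(1 - 6)² + 8 = 2*(-5)² + 8 = 2*25 + 8 = 50 + 8 = 58)
h(I, s) = -24 + I + s
1/(h(F, 257) - 67195) = 1/((-24 + 58 + 257) - 67195) = 1/(291 - 67195) = 1/(-66904) = -1/66904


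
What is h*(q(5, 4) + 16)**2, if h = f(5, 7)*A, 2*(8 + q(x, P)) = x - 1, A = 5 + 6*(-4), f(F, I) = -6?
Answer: 11400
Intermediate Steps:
A = -19 (A = 5 - 24 = -19)
q(x, P) = -17/2 + x/2 (q(x, P) = -8 + (x - 1)/2 = -8 + (-1 + x)/2 = -8 + (-1/2 + x/2) = -17/2 + x/2)
h = 114 (h = -6*(-19) = 114)
h*(q(5, 4) + 16)**2 = 114*((-17/2 + (1/2)*5) + 16)**2 = 114*((-17/2 + 5/2) + 16)**2 = 114*(-6 + 16)**2 = 114*10**2 = 114*100 = 11400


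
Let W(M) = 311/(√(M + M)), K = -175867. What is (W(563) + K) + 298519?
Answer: 122652 + 311*√1126/1126 ≈ 1.2266e+5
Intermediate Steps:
W(M) = 311*√2/(2*√M) (W(M) = 311/(√(2*M)) = 311/((√2*√M)) = 311*(√2/(2*√M)) = 311*√2/(2*√M))
(W(563) + K) + 298519 = (311*√2/(2*√563) - 175867) + 298519 = (311*√2*(√563/563)/2 - 175867) + 298519 = (311*√1126/1126 - 175867) + 298519 = (-175867 + 311*√1126/1126) + 298519 = 122652 + 311*√1126/1126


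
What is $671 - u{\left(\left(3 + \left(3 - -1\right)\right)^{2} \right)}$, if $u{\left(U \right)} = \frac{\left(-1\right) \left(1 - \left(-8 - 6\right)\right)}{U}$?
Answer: $\frac{32894}{49} \approx 671.31$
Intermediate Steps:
$u{\left(U \right)} = - \frac{15}{U}$ ($u{\left(U \right)} = \frac{\left(-1\right) \left(1 - \left(-8 - 6\right)\right)}{U} = \frac{\left(-1\right) \left(1 - -14\right)}{U} = \frac{\left(-1\right) \left(1 + 14\right)}{U} = \frac{\left(-1\right) 15}{U} = - \frac{15}{U}$)
$671 - u{\left(\left(3 + \left(3 - -1\right)\right)^{2} \right)} = 671 - - \frac{15}{\left(3 + \left(3 - -1\right)\right)^{2}} = 671 - - \frac{15}{\left(3 + \left(3 + 1\right)\right)^{2}} = 671 - - \frac{15}{\left(3 + 4\right)^{2}} = 671 - - \frac{15}{7^{2}} = 671 - - \frac{15}{49} = 671 + \frac{15}{49} = \frac{32894}{49}$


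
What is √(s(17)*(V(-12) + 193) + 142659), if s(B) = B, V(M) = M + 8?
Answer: 12*√1013 ≈ 381.93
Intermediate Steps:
V(M) = 8 + M
√(s(17)*(V(-12) + 193) + 142659) = √(17*((8 - 12) + 193) + 142659) = √(17*(-4 + 193) + 142659) = √(17*189 + 142659) = √(3213 + 142659) = √145872 = 12*√1013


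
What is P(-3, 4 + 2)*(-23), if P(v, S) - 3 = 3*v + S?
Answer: 0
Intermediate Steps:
P(v, S) = 3 + S + 3*v (P(v, S) = 3 + (3*v + S) = 3 + (S + 3*v) = 3 + S + 3*v)
P(-3, 4 + 2)*(-23) = (3 + (4 + 2) + 3*(-3))*(-23) = (3 + 6 - 9)*(-23) = 0*(-23) = 0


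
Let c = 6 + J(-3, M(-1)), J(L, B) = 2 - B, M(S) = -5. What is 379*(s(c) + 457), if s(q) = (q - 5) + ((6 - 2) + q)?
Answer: 182678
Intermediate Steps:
c = 13 (c = 6 + (2 - 1*(-5)) = 6 + (2 + 5) = 6 + 7 = 13)
s(q) = -1 + 2*q (s(q) = (-5 + q) + (4 + q) = -1 + 2*q)
379*(s(c) + 457) = 379*((-1 + 2*13) + 457) = 379*((-1 + 26) + 457) = 379*(25 + 457) = 379*482 = 182678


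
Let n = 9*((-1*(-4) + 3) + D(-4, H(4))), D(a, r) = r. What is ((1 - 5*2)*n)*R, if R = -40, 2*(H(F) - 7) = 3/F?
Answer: 46575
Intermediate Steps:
H(F) = 7 + 3/(2*F) (H(F) = 7 + (3/F)/2 = 7 + 3/(2*F))
n = 1035/8 (n = 9*((-1*(-4) + 3) + (7 + (3/2)/4)) = 9*((4 + 3) + (7 + (3/2)*(¼))) = 9*(7 + (7 + 3/8)) = 9*(7 + 59/8) = 9*(115/8) = 1035/8 ≈ 129.38)
((1 - 5*2)*n)*R = ((1 - 5*2)*(1035/8))*(-40) = ((1 - 10)*(1035/8))*(-40) = -9*1035/8*(-40) = -9315/8*(-40) = 46575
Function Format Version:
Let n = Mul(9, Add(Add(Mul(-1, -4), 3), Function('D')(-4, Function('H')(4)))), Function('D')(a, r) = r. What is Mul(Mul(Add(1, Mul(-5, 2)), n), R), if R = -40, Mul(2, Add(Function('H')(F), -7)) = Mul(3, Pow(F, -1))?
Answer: 46575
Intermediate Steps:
Function('H')(F) = Add(7, Mul(Rational(3, 2), Pow(F, -1))) (Function('H')(F) = Add(7, Mul(Rational(1, 2), Mul(3, Pow(F, -1)))) = Add(7, Mul(Rational(3, 2), Pow(F, -1))))
n = Rational(1035, 8) (n = Mul(9, Add(Add(Mul(-1, -4), 3), Add(7, Mul(Rational(3, 2), Pow(4, -1))))) = Mul(9, Add(Add(4, 3), Add(7, Mul(Rational(3, 2), Rational(1, 4))))) = Mul(9, Add(7, Add(7, Rational(3, 8)))) = Mul(9, Add(7, Rational(59, 8))) = Mul(9, Rational(115, 8)) = Rational(1035, 8) ≈ 129.38)
Mul(Mul(Add(1, Mul(-5, 2)), n), R) = Mul(Mul(Add(1, Mul(-5, 2)), Rational(1035, 8)), -40) = Mul(Mul(Add(1, -10), Rational(1035, 8)), -40) = Mul(Mul(-9, Rational(1035, 8)), -40) = Mul(Rational(-9315, 8), -40) = 46575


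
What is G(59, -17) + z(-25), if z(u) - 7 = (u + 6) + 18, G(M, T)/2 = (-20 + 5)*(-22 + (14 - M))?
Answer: 2016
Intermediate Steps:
G(M, T) = 240 + 30*M (G(M, T) = 2*((-20 + 5)*(-22 + (14 - M))) = 2*(-15*(-8 - M)) = 2*(120 + 15*M) = 240 + 30*M)
z(u) = 31 + u (z(u) = 7 + ((u + 6) + 18) = 7 + ((6 + u) + 18) = 7 + (24 + u) = 31 + u)
G(59, -17) + z(-25) = (240 + 30*59) + (31 - 25) = (240 + 1770) + 6 = 2010 + 6 = 2016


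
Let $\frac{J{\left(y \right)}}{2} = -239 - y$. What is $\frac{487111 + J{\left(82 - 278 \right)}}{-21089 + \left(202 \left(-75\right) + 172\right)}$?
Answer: $- \frac{487025}{36067} \approx -13.503$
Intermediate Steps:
$J{\left(y \right)} = -478 - 2 y$ ($J{\left(y \right)} = 2 \left(-239 - y\right) = -478 - 2 y$)
$\frac{487111 + J{\left(82 - 278 \right)}}{-21089 + \left(202 \left(-75\right) + 172\right)} = \frac{487111 - \left(478 + 2 \left(82 - 278\right)\right)}{-21089 + \left(202 \left(-75\right) + 172\right)} = \frac{487111 - 86}{-21089 + \left(-15150 + 172\right)} = \frac{487111 + \left(-478 + 392\right)}{-21089 - 14978} = \frac{487111 - 86}{-36067} = 487025 \left(- \frac{1}{36067}\right) = - \frac{487025}{36067}$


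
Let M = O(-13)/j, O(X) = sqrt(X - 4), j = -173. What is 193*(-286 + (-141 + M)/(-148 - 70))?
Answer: -12005951/218 + 193*I*sqrt(17)/37714 ≈ -55073.0 + 0.0211*I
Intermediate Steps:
O(X) = sqrt(-4 + X)
M = -I*sqrt(17)/173 (M = sqrt(-4 - 13)/(-173) = sqrt(-17)*(-1/173) = (I*sqrt(17))*(-1/173) = -I*sqrt(17)/173 ≈ -0.023833*I)
193*(-286 + (-141 + M)/(-148 - 70)) = 193*(-286 + (-141 - I*sqrt(17)/173)/(-148 - 70)) = 193*(-286 + (-141 - I*sqrt(17)/173)/(-218)) = 193*(-286 + (-141 - I*sqrt(17)/173)*(-1/218)) = 193*(-286 + (141/218 + I*sqrt(17)/37714)) = 193*(-62207/218 + I*sqrt(17)/37714) = -12005951/218 + 193*I*sqrt(17)/37714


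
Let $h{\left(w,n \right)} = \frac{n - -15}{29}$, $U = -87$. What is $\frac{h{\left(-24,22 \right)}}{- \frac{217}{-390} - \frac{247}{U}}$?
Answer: $\frac{4810}{12801} \approx 0.37575$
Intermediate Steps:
$h{\left(w,n \right)} = \frac{15}{29} + \frac{n}{29}$ ($h{\left(w,n \right)} = \left(n + 15\right) \frac{1}{29} = \left(15 + n\right) \frac{1}{29} = \frac{15}{29} + \frac{n}{29}$)
$\frac{h{\left(-24,22 \right)}}{- \frac{217}{-390} - \frac{247}{U}} = \frac{\frac{15}{29} + \frac{1}{29} \cdot 22}{- \frac{217}{-390} - \frac{247}{-87}} = \frac{\frac{15}{29} + \frac{22}{29}}{\left(-217\right) \left(- \frac{1}{390}\right) - - \frac{247}{87}} = \frac{37}{29 \left(\frac{217}{390} + \frac{247}{87}\right)} = \frac{37}{29 \cdot \frac{12801}{3770}} = \frac{37}{29} \cdot \frac{3770}{12801} = \frac{4810}{12801}$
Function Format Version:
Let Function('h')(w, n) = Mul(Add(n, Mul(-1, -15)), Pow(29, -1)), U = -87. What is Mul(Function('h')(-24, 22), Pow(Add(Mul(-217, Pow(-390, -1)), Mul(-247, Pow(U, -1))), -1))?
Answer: Rational(4810, 12801) ≈ 0.37575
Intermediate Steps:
Function('h')(w, n) = Add(Rational(15, 29), Mul(Rational(1, 29), n)) (Function('h')(w, n) = Mul(Add(n, 15), Rational(1, 29)) = Mul(Add(15, n), Rational(1, 29)) = Add(Rational(15, 29), Mul(Rational(1, 29), n)))
Mul(Function('h')(-24, 22), Pow(Add(Mul(-217, Pow(-390, -1)), Mul(-247, Pow(U, -1))), -1)) = Mul(Add(Rational(15, 29), Mul(Rational(1, 29), 22)), Pow(Add(Mul(-217, Pow(-390, -1)), Mul(-247, Pow(-87, -1))), -1)) = Mul(Add(Rational(15, 29), Rational(22, 29)), Pow(Add(Mul(-217, Rational(-1, 390)), Mul(-247, Rational(-1, 87))), -1)) = Mul(Rational(37, 29), Pow(Add(Rational(217, 390), Rational(247, 87)), -1)) = Mul(Rational(37, 29), Pow(Rational(12801, 3770), -1)) = Mul(Rational(37, 29), Rational(3770, 12801)) = Rational(4810, 12801)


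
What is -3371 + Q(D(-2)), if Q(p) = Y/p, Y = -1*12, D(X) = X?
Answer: -3365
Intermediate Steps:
Y = -12
Q(p) = -12/p
-3371 + Q(D(-2)) = -3371 - 12/(-2) = -3371 - 12*(-½) = -3371 + 6 = -3365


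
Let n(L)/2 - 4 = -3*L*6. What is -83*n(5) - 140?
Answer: 14136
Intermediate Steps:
n(L) = 8 - 36*L (n(L) = 8 + 2*(-3*L*6) = 8 + 2*(-18*L) = 8 - 36*L)
-83*n(5) - 140 = -83*(8 - 36*5) - 140 = -83*(8 - 180) - 140 = -83*(-172) - 140 = 14276 - 140 = 14136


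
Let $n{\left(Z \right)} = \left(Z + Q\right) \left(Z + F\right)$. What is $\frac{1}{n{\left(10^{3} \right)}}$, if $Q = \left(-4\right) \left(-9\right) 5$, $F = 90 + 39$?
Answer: $\frac{1}{1332220} \approx 7.5063 \cdot 10^{-7}$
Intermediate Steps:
$F = 129$
$Q = 180$ ($Q = 36 \cdot 5 = 180$)
$n{\left(Z \right)} = \left(129 + Z\right) \left(180 + Z\right)$ ($n{\left(Z \right)} = \left(Z + 180\right) \left(Z + 129\right) = \left(180 + Z\right) \left(129 + Z\right) = \left(129 + Z\right) \left(180 + Z\right)$)
$\frac{1}{n{\left(10^{3} \right)}} = \frac{1}{23220 + \left(10^{3}\right)^{2} + 309 \cdot 10^{3}} = \frac{1}{23220 + 1000^{2} + 309 \cdot 1000} = \frac{1}{23220 + 1000000 + 309000} = \frac{1}{1332220}$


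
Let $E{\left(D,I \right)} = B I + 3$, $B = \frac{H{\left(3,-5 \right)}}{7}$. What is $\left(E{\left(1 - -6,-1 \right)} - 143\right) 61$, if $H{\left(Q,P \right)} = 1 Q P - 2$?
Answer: $- \frac{58743}{7} \approx -8391.9$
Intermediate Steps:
$H{\left(Q,P \right)} = -2 + P Q$ ($H{\left(Q,P \right)} = Q P - 2 = P Q - 2 = -2 + P Q$)
$B = - \frac{17}{7}$ ($B = \frac{-2 - 15}{7} = \left(-2 - 15\right) \frac{1}{7} = \left(-17\right) \frac{1}{7} = - \frac{17}{7} \approx -2.4286$)
$E{\left(D,I \right)} = 3 - \frac{17 I}{7}$ ($E{\left(D,I \right)} = - \frac{17 I}{7} + 3 = 3 - \frac{17 I}{7}$)
$\left(E{\left(1 - -6,-1 \right)} - 143\right) 61 = \left(\left(3 - - \frac{17}{7}\right) - 143\right) 61 = \left(\left(3 + \frac{17}{7}\right) - 143\right) 61 = \left(\frac{38}{7} - 143\right) 61 = \left(- \frac{963}{7}\right) 61 = - \frac{58743}{7}$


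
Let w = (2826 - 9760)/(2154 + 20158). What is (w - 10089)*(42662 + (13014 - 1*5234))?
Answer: -2838783728571/5578 ≈ -5.0892e+8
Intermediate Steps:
w = -3467/11156 (w = -6934/22312 = -6934*1/22312 = -3467/11156 ≈ -0.31077)
(w - 10089)*(42662 + (13014 - 1*5234)) = (-3467/11156 - 10089)*(42662 + (13014 - 1*5234)) = -112556351*(42662 + (13014 - 5234))/11156 = -112556351*(42662 + 7780)/11156 = -112556351/11156*50442 = -2838783728571/5578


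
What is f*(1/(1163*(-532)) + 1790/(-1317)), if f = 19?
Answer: -1107502957/42886788 ≈ -25.824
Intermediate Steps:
f*(1/(1163*(-532)) + 1790/(-1317)) = 19*(1/(1163*(-532)) + 1790/(-1317)) = 19*((1/1163)*(-1/532) + 1790*(-1/1317)) = 19*(-1/618716 - 1790/1317) = 19*(-1107502957/814848972) = -1107502957/42886788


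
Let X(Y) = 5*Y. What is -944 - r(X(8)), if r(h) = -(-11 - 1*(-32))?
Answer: -923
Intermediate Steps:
r(h) = -21 (r(h) = -(-11 + 32) = -1*21 = -21)
-944 - r(X(8)) = -944 - 1*(-21) = -944 + 21 = -923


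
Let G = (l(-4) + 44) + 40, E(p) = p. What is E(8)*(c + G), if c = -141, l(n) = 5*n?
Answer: -616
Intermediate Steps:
G = 64 (G = (5*(-4) + 44) + 40 = (-20 + 44) + 40 = 24 + 40 = 64)
E(8)*(c + G) = 8*(-141 + 64) = 8*(-77) = -616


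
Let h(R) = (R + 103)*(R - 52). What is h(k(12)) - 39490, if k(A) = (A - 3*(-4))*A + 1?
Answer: 53414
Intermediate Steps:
k(A) = 1 + A*(12 + A) (k(A) = (A + 12)*A + 1 = (12 + A)*A + 1 = A*(12 + A) + 1 = 1 + A*(12 + A))
h(R) = (-52 + R)*(103 + R) (h(R) = (103 + R)*(-52 + R) = (-52 + R)*(103 + R))
h(k(12)) - 39490 = (-5356 + (1 + 12² + 12*12)² + 51*(1 + 12² + 12*12)) - 39490 = (-5356 + (1 + 144 + 144)² + 51*(1 + 144 + 144)) - 39490 = (-5356 + 289² + 51*289) - 39490 = (-5356 + 83521 + 14739) - 39490 = 92904 - 39490 = 53414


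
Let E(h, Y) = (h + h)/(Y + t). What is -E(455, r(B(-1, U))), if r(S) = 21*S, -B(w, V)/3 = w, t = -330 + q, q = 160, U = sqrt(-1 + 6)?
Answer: 910/107 ≈ 8.5047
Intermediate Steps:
U = sqrt(5) ≈ 2.2361
t = -170 (t = -330 + 160 = -170)
B(w, V) = -3*w
E(h, Y) = 2*h/(-170 + Y) (E(h, Y) = (h + h)/(Y - 170) = (2*h)/(-170 + Y) = 2*h/(-170 + Y))
-E(455, r(B(-1, U))) = -2*455/(-170 + 21*(-3*(-1))) = -2*455/(-170 + 21*3) = -2*455/(-170 + 63) = -2*455/(-107) = -2*455*(-1)/107 = -1*(-910/107) = 910/107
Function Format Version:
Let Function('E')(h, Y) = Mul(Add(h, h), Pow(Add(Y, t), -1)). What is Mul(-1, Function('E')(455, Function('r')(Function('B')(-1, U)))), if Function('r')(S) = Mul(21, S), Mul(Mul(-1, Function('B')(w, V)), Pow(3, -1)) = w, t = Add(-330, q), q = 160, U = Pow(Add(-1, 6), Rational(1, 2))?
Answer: Rational(910, 107) ≈ 8.5047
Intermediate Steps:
U = Pow(5, Rational(1, 2)) ≈ 2.2361
t = -170 (t = Add(-330, 160) = -170)
Function('B')(w, V) = Mul(-3, w)
Function('E')(h, Y) = Mul(2, h, Pow(Add(-170, Y), -1)) (Function('E')(h, Y) = Mul(Add(h, h), Pow(Add(Y, -170), -1)) = Mul(Mul(2, h), Pow(Add(-170, Y), -1)) = Mul(2, h, Pow(Add(-170, Y), -1)))
Mul(-1, Function('E')(455, Function('r')(Function('B')(-1, U)))) = Mul(-1, Mul(2, 455, Pow(Add(-170, Mul(21, Mul(-3, -1))), -1))) = Mul(-1, Mul(2, 455, Pow(Add(-170, Mul(21, 3)), -1))) = Mul(-1, Mul(2, 455, Pow(Add(-170, 63), -1))) = Mul(-1, Mul(2, 455, Pow(-107, -1))) = Mul(-1, Mul(2, 455, Rational(-1, 107))) = Mul(-1, Rational(-910, 107)) = Rational(910, 107)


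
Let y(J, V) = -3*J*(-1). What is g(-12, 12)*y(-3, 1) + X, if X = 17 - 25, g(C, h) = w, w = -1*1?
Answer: 1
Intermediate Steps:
y(J, V) = 3*J
w = -1
g(C, h) = -1
X = -8
g(-12, 12)*y(-3, 1) + X = -3*(-3) - 8 = -1*(-9) - 8 = 9 - 8 = 1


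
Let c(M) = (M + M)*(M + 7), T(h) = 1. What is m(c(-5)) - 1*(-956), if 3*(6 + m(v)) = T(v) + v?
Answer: 2831/3 ≈ 943.67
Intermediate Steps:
c(M) = 2*M*(7 + M) (c(M) = (2*M)*(7 + M) = 2*M*(7 + M))
m(v) = -17/3 + v/3 (m(v) = -6 + (1 + v)/3 = -6 + (1/3 + v/3) = -17/3 + v/3)
m(c(-5)) - 1*(-956) = (-17/3 + (2*(-5)*(7 - 5))/3) - 1*(-956) = (-17/3 + (2*(-5)*2)/3) + 956 = (-17/3 + (1/3)*(-20)) + 956 = (-17/3 - 20/3) + 956 = -37/3 + 956 = 2831/3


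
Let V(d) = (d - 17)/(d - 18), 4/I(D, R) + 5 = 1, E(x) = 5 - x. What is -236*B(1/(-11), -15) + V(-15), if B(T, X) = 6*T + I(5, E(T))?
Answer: 12068/33 ≈ 365.70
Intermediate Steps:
I(D, R) = -1 (I(D, R) = 4/(-5 + 1) = 4/(-4) = 4*(-¼) = -1)
V(d) = (-17 + d)/(-18 + d)
B(T, X) = -1 + 6*T (B(T, X) = 6*T - 1 = -1 + 6*T)
-236*B(1/(-11), -15) + V(-15) = -236*(-1 + 6/(-11)) + (-17 - 15)/(-18 - 15) = -236*(-1 + 6*(-1/11)) - 32/(-33) = -236*(-1 - 6/11) - 1/33*(-32) = -236*(-17/11) + 32/33 = 4012/11 + 32/33 = 12068/33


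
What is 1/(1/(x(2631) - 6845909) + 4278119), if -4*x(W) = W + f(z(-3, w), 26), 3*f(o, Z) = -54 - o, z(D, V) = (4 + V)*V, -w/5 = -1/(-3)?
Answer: 369714379/1581682109373047 ≈ 2.3375e-7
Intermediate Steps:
w = -5/3 (w = -(-5)/(-3) = -(-5)*(-1)/3 = -5*1/3 = -5/3 ≈ -1.6667)
z(D, V) = V*(4 + V)
f(o, Z) = -18 - o/3 (f(o, Z) = (-54 - o)/3 = -18 - o/3)
x(W) = 451/108 - W/4 (x(W) = -(W + (-18 - (-5)*(4 - 5/3)/9))/4 = -(W + (-18 - (-5)*7/(9*3)))/4 = -(W + (-18 - 1/3*(-35/9)))/4 = -(W + (-18 + 35/27))/4 = -(W - 451/27)/4 = -(-451/27 + W)/4 = 451/108 - W/4)
1/(1/(x(2631) - 6845909) + 4278119) = 1/(1/((451/108 - 1/4*2631) - 6845909) + 4278119) = 1/(1/((451/108 - 2631/4) - 6845909) + 4278119) = 1/(1/(-35293/54 - 6845909) + 4278119) = 1/(1/(-369714379/54) + 4278119) = 1/(-54/369714379 + 4278119) = 1/(1581682109373047/369714379) = 369714379/1581682109373047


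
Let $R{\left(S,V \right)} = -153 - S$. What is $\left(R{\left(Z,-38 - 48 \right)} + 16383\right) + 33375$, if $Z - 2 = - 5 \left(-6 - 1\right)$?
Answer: $49568$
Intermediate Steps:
$Z = 37$ ($Z = 2 - 5 \left(-6 - 1\right) = 2 - -35 = 2 + 35 = 37$)
$\left(R{\left(Z,-38 - 48 \right)} + 16383\right) + 33375 = \left(\left(-153 - 37\right) + 16383\right) + 33375 = \left(-190 + 16383\right) + 33375 = 16193 + 33375 = 49568$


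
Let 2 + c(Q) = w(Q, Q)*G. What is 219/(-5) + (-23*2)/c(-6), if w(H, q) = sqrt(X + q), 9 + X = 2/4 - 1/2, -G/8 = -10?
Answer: -5256104/120005 + 920*I*sqrt(15)/24001 ≈ -43.799 + 0.14846*I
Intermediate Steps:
G = 80 (G = -8*(-10) = 80)
X = -9 (X = -9 + (2/4 - 1/2) = -9 + (2*(1/4) - 1*1/2) = -9 + (1/2 - 1/2) = -9 + 0 = -9)
w(H, q) = sqrt(-9 + q)
c(Q) = -2 + 80*sqrt(-9 + Q) (c(Q) = -2 + sqrt(-9 + Q)*80 = -2 + 80*sqrt(-9 + Q))
219/(-5) + (-23*2)/c(-6) = 219/(-5) + (-23*2)/(-2 + 80*sqrt(-9 - 6)) = 219*(-1/5) - 46/(-2 + 80*sqrt(-15)) = -219/5 - 46/(-2 + 80*(I*sqrt(15))) = -219/5 - 46/(-2 + 80*I*sqrt(15))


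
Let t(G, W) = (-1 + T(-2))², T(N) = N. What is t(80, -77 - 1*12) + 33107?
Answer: 33116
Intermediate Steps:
t(G, W) = 9 (t(G, W) = (-1 - 2)² = (-3)² = 9)
t(80, -77 - 1*12) + 33107 = 9 + 33107 = 33116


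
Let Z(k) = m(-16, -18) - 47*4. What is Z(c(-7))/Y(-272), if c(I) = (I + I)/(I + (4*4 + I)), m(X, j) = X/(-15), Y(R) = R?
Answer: 701/1020 ≈ 0.68725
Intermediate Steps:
m(X, j) = -X/15 (m(X, j) = X*(-1/15) = -X/15)
c(I) = 2*I/(16 + 2*I) (c(I) = (2*I)/(I + (16 + I)) = (2*I)/(16 + 2*I) = 2*I/(16 + 2*I))
Z(k) = -2804/15 (Z(k) = -1/15*(-16) - 47*4 = 16/15 - 1*188 = 16/15 - 188 = -2804/15)
Z(c(-7))/Y(-272) = -2804/15/(-272) = -2804/15*(-1/272) = 701/1020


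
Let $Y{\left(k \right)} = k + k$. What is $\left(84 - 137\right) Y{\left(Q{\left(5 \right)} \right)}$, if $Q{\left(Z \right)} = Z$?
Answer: $-530$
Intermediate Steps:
$Y{\left(k \right)} = 2 k$
$\left(84 - 137\right) Y{\left(Q{\left(5 \right)} \right)} = \left(84 - 137\right) 2 \cdot 5 = \left(-53\right) 10 = -530$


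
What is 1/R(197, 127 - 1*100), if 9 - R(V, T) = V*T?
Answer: -1/5310 ≈ -0.00018832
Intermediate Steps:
R(V, T) = 9 - T*V (R(V, T) = 9 - V*T = 9 - T*V)
1/R(197, 127 - 1*100) = 1/(9 - 1*(127 - 1*100)*197) = 1/(9 - 1*(127 - 100)*197) = 1/(9 - 1*27*197) = 1/(9 - 5319) = 1/(-5310) = -1/5310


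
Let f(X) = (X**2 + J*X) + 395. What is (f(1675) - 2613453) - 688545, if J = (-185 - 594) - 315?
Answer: -2328428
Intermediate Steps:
J = -1094 (J = -779 - 315 = -1094)
f(X) = 395 + X**2 - 1094*X (f(X) = (X**2 - 1094*X) + 395 = 395 + X**2 - 1094*X)
(f(1675) - 2613453) - 688545 = ((395 + 1675**2 - 1094*1675) - 2613453) - 688545 = ((395 + 2805625 - 1832450) - 2613453) - 688545 = (973570 - 2613453) - 688545 = -1639883 - 688545 = -2328428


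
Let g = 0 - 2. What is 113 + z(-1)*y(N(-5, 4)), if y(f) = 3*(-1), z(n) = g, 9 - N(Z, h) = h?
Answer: 119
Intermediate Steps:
g = -2
N(Z, h) = 9 - h
z(n) = -2
y(f) = -3
113 + z(-1)*y(N(-5, 4)) = 113 - 2*(-3) = 113 + 6 = 119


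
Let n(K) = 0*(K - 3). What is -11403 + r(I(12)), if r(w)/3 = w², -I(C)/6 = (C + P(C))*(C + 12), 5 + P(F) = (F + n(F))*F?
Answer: 1418393205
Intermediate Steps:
n(K) = 0 (n(K) = 0*(-3 + K) = 0)
P(F) = -5 + F² (P(F) = -5 + (F + 0)*F = -5 + F*F = -5 + F²)
I(C) = -6*(12 + C)*(-5 + C + C²) (I(C) = -6*(C + (-5 + C²))*(C + 12) = -6*(-5 + C + C²)*(12 + C) = -6*(12 + C)*(-5 + C + C²))
r(w) = 3*w²
-11403 + r(I(12)) = -11403 + 3*(360 - 78*12² - 42*12 - 6*12³)² = -11403 + 3*(360 - 78*144 - 504 - 6*1728)² = -11403 + 3*(360 - 11232 - 504 - 10368)² = -11403 + 3*(-21744)² = -11403 + 3*472801536 = -11403 + 1418404608 = 1418393205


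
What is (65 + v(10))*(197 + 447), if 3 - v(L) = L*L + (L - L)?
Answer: -20608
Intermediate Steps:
v(L) = 3 - L² (v(L) = 3 - (L*L + (L - L)) = 3 - (L² + 0) = 3 - L²)
(65 + v(10))*(197 + 447) = (65 + (3 - 1*10²))*(197 + 447) = (65 + (3 - 1*100))*644 = (65 + (3 - 100))*644 = (65 - 97)*644 = -32*644 = -20608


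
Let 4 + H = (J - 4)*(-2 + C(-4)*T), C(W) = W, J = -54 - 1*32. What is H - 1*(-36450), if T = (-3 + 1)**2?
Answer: 38066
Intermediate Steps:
J = -86 (J = -54 - 32 = -86)
T = 4 (T = (-2)**2 = 4)
H = 1616 (H = -4 + (-86 - 4)*(-2 - 4*4) = -4 - 90*(-2 - 16) = -4 - 90*(-18) = -4 + 1620 = 1616)
H - 1*(-36450) = 1616 - 1*(-36450) = 1616 + 36450 = 38066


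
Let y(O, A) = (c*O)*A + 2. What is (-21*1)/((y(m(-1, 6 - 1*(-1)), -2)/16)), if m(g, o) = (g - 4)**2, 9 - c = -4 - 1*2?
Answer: 84/187 ≈ 0.44920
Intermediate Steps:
c = 15 (c = 9 - (-4 - 1*2) = 9 - (-4 - 2) = 9 - 1*(-6) = 9 + 6 = 15)
m(g, o) = (-4 + g)**2
y(O, A) = 2 + 15*A*O (y(O, A) = (15*O)*A + 2 = 15*A*O + 2 = 2 + 15*A*O)
(-21*1)/((y(m(-1, 6 - 1*(-1)), -2)/16)) = (-21*1)/(((2 + 15*(-2)*(-4 - 1)**2)/16)) = -21*16/(2 + 15*(-2)*(-5)**2) = -21*16/(2 + 15*(-2)*25) = -21*16/(2 - 750) = -21/((-748*1/16)) = -21/(-187/4) = -21*(-4/187) = 84/187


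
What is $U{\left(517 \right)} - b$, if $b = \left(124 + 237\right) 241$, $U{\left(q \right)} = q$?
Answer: $-86484$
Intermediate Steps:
$b = 87001$ ($b = 361 \cdot 241 = 87001$)
$U{\left(517 \right)} - b = 517 - 87001 = -86484$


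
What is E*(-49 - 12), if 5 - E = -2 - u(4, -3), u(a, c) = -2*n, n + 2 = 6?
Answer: 61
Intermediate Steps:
n = 4 (n = -2 + 6 = 4)
u(a, c) = -8 (u(a, c) = -2*4 = -8)
E = -1 (E = 5 - (-2 - 1*(-8)) = 5 - (-2 + 8) = 5 - 1*6 = 5 - 6 = -1)
E*(-49 - 12) = -(-49 - 12) = -1*(-61) = 61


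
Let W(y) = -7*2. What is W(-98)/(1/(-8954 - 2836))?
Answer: 165060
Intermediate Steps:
W(y) = -14
W(-98)/(1/(-8954 - 2836)) = -14/(1/(-8954 - 2836)) = -14/(1/(-11790)) = -14/(-1/11790) = -14*(-11790) = 165060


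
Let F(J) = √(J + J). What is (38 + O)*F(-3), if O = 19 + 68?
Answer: 125*I*√6 ≈ 306.19*I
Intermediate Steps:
F(J) = √2*√J (F(J) = √(2*J) = √2*√J)
O = 87
(38 + O)*F(-3) = (38 + 87)*(√2*√(-3)) = 125*(√2*(I*√3)) = 125*(I*√6) = 125*I*√6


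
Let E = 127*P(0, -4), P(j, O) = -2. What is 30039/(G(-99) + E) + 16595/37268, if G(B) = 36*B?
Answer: -528066871/71144612 ≈ -7.4224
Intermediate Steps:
E = -254 (E = 127*(-2) = -254)
30039/(G(-99) + E) + 16595/37268 = 30039/(36*(-99) - 254) + 16595/37268 = 30039/(-3564 - 254) + 16595*(1/37268) = 30039/(-3818) + 16595/37268 = 30039*(-1/3818) + 16595/37268 = -30039/3818 + 16595/37268 = -528066871/71144612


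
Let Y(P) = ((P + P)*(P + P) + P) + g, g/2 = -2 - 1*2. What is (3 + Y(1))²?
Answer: 0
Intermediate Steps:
g = -8 (g = 2*(-2 - 1*2) = 2*(-2 - 2) = 2*(-4) = -8)
Y(P) = -8 + P + 4*P² (Y(P) = ((P + P)*(P + P) + P) - 8 = ((2*P)*(2*P) + P) - 8 = (4*P² + P) - 8 = (P + 4*P²) - 8 = -8 + P + 4*P²)
(3 + Y(1))² = (3 + (-8 + 1 + 4*1²))² = (3 + (-8 + 1 + 4*1))² = (3 + (-8 + 1 + 4))² = (3 - 3)² = 0² = 0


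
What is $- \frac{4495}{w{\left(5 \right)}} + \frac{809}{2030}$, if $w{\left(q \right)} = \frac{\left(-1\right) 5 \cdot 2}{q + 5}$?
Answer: $\frac{9125659}{2030} \approx 4495.4$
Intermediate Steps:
$w{\left(q \right)} = - \frac{10}{5 + q}$ ($w{\left(q \right)} = \frac{\left(-5\right) 2}{5 + q} = - \frac{10}{5 + q}$)
$- \frac{4495}{w{\left(5 \right)}} + \frac{809}{2030} = - \frac{4495}{\left(-10\right) \frac{1}{5 + 5}} + \frac{809}{2030} = - \frac{4495}{\left(-10\right) \frac{1}{10}} + 809 \cdot \frac{1}{2030} = - \frac{4495}{\left(-10\right) \frac{1}{10}} + \frac{809}{2030} = - \frac{4495}{-1} + \frac{809}{2030} = \left(-4495\right) \left(-1\right) + \frac{809}{2030} = 4495 + \frac{809}{2030} = \frac{9125659}{2030}$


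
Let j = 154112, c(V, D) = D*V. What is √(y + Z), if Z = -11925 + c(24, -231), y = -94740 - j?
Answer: 11*I*√2201 ≈ 516.06*I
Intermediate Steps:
y = -248852 (y = -94740 - 1*154112 = -94740 - 154112 = -248852)
Z = -17469 (Z = -11925 - 231*24 = -11925 - 5544 = -17469)
√(y + Z) = √(-248852 - 17469) = √(-266321) = 11*I*√2201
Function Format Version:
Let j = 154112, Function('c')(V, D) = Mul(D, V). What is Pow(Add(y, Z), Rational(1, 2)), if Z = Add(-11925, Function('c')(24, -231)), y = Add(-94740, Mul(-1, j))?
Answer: Mul(11, I, Pow(2201, Rational(1, 2))) ≈ Mul(516.06, I)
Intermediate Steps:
y = -248852 (y = Add(-94740, Mul(-1, 154112)) = Add(-94740, -154112) = -248852)
Z = -17469 (Z = Add(-11925, Mul(-231, 24)) = Add(-11925, -5544) = -17469)
Pow(Add(y, Z), Rational(1, 2)) = Pow(Add(-248852, -17469), Rational(1, 2)) = Pow(-266321, Rational(1, 2)) = Mul(11, I, Pow(2201, Rational(1, 2)))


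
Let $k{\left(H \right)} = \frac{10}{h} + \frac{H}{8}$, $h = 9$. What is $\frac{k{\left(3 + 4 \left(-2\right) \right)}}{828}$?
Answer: $\frac{35}{59616} \approx 0.00058709$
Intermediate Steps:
$k{\left(H \right)} = \frac{10}{9} + \frac{H}{8}$
$\frac{k{\left(3 + 4 \left(-2\right) \right)}}{828} = \frac{\frac{10}{9} + \frac{3 + 4 \left(-2\right)}{8}}{828} = \left(\frac{10}{9} + \frac{3 - 8}{8}\right) \frac{1}{828} = \left(\frac{10}{9} + \frac{1}{8} \left(-5\right)\right) \frac{1}{828} = \left(\frac{10}{9} - \frac{5}{8}\right) \frac{1}{828} = \frac{35}{72} \cdot \frac{1}{828} = \frac{35}{59616}$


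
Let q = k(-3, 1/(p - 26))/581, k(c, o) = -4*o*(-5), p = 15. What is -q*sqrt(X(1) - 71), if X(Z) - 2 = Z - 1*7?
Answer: 100*I*sqrt(3)/6391 ≈ 0.027101*I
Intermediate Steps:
X(Z) = -5 + Z (X(Z) = 2 + (Z - 1*7) = 2 + (Z - 7) = 2 + (-7 + Z) = -5 + Z)
k(c, o) = 20*o
q = -20/6391 (q = (20/(15 - 26))/581 = (20/(-11))*(1/581) = (20*(-1/11))*(1/581) = -20/11*1/581 = -20/6391 ≈ -0.0031294)
-q*sqrt(X(1) - 71) = -(-20)*sqrt((-5 + 1) - 71)/6391 = -(-20)*sqrt(-4 - 71)/6391 = -(-20)*sqrt(-75)/6391 = -(-20)*5*I*sqrt(3)/6391 = -(-100)*I*sqrt(3)/6391 = 100*I*sqrt(3)/6391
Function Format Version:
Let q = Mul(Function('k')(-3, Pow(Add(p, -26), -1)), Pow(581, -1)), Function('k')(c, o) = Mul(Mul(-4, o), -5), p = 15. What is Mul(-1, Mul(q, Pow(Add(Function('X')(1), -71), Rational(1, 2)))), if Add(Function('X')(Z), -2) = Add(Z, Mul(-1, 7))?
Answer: Mul(Rational(100, 6391), I, Pow(3, Rational(1, 2))) ≈ Mul(0.027101, I)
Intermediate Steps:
Function('X')(Z) = Add(-5, Z) (Function('X')(Z) = Add(2, Add(Z, Mul(-1, 7))) = Add(2, Add(Z, -7)) = Add(2, Add(-7, Z)) = Add(-5, Z))
Function('k')(c, o) = Mul(20, o)
q = Rational(-20, 6391) (q = Mul(Mul(20, Pow(Add(15, -26), -1)), Pow(581, -1)) = Mul(Mul(20, Pow(-11, -1)), Rational(1, 581)) = Mul(Mul(20, Rational(-1, 11)), Rational(1, 581)) = Mul(Rational(-20, 11), Rational(1, 581)) = Rational(-20, 6391) ≈ -0.0031294)
Mul(-1, Mul(q, Pow(Add(Function('X')(1), -71), Rational(1, 2)))) = Mul(-1, Mul(Rational(-20, 6391), Pow(Add(Add(-5, 1), -71), Rational(1, 2)))) = Mul(-1, Mul(Rational(-20, 6391), Pow(Add(-4, -71), Rational(1, 2)))) = Mul(-1, Mul(Rational(-20, 6391), Pow(-75, Rational(1, 2)))) = Mul(-1, Mul(Rational(-20, 6391), Mul(5, I, Pow(3, Rational(1, 2))))) = Mul(-1, Mul(Rational(-100, 6391), I, Pow(3, Rational(1, 2)))) = Mul(Rational(100, 6391), I, Pow(3, Rational(1, 2)))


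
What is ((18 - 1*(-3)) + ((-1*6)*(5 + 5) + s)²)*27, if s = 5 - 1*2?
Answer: 88290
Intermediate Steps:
s = 3 (s = 5 - 2 = 3)
((18 - 1*(-3)) + ((-1*6)*(5 + 5) + s)²)*27 = ((18 - 1*(-3)) + ((-1*6)*(5 + 5) + 3)²)*27 = ((18 + 3) + (-6*10 + 3)²)*27 = (21 + (-60 + 3)²)*27 = (21 + (-57)²)*27 = (21 + 3249)*27 = 3270*27 = 88290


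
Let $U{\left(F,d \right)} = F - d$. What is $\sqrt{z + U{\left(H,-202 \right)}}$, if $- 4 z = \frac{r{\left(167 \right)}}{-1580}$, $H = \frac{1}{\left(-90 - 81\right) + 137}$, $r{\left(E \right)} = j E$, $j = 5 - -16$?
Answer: $\frac{\sqrt{146113961385}}{26860} \approx 14.231$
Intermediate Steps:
$j = 21$ ($j = 5 + 16 = 21$)
$r{\left(E \right)} = 21 E$
$H = - \frac{1}{34}$ ($H = \frac{1}{\left(-90 - 81\right) + 137} = \frac{1}{-171 + 137} = \frac{1}{-34} = - \frac{1}{34} \approx -0.029412$)
$z = \frac{3507}{6320}$ ($z = - \frac{21 \cdot 167 \frac{1}{-1580}}{4} = - \frac{3507 \left(- \frac{1}{1580}\right)}{4} = \left(- \frac{1}{4}\right) \left(- \frac{3507}{1580}\right) = \frac{3507}{6320} \approx 0.5549$)
$\sqrt{z + U{\left(H,-202 \right)}} = \sqrt{\frac{3507}{6320} - - \frac{6867}{34}} = \sqrt{\frac{3507}{6320} + \left(- \frac{1}{34} + 202\right)} = \sqrt{\frac{3507}{6320} + \frac{6867}{34}} = \sqrt{\frac{21759339}{107440}} = \frac{\sqrt{146113961385}}{26860}$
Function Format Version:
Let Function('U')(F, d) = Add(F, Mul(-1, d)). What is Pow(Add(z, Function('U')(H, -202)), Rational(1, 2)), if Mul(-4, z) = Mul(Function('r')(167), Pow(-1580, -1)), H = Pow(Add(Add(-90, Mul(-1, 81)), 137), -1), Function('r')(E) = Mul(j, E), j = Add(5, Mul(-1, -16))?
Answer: Mul(Rational(1, 26860), Pow(146113961385, Rational(1, 2))) ≈ 14.231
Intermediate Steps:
j = 21 (j = Add(5, 16) = 21)
Function('r')(E) = Mul(21, E)
H = Rational(-1, 34) (H = Pow(Add(Add(-90, -81), 137), -1) = Pow(Add(-171, 137), -1) = Pow(-34, -1) = Rational(-1, 34) ≈ -0.029412)
z = Rational(3507, 6320) (z = Mul(Rational(-1, 4), Mul(Mul(21, 167), Pow(-1580, -1))) = Mul(Rational(-1, 4), Mul(3507, Rational(-1, 1580))) = Mul(Rational(-1, 4), Rational(-3507, 1580)) = Rational(3507, 6320) ≈ 0.55490)
Pow(Add(z, Function('U')(H, -202)), Rational(1, 2)) = Pow(Add(Rational(3507, 6320), Add(Rational(-1, 34), Mul(-1, -202))), Rational(1, 2)) = Pow(Add(Rational(3507, 6320), Add(Rational(-1, 34), 202)), Rational(1, 2)) = Pow(Add(Rational(3507, 6320), Rational(6867, 34)), Rational(1, 2)) = Pow(Rational(21759339, 107440), Rational(1, 2)) = Mul(Rational(1, 26860), Pow(146113961385, Rational(1, 2)))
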